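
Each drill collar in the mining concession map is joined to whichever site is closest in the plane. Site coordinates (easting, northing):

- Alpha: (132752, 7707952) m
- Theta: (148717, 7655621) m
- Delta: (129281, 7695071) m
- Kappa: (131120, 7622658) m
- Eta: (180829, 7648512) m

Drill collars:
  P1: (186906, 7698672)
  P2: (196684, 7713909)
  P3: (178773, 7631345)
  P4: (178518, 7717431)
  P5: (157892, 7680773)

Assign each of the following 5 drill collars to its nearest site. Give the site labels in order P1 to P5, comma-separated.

P1 → Eta (d²=2552955529.00)
P2 → Alpha (d²=4122786473.00)
P3 → Eta (d²=298933025.00)
P4 → Alpha (d²=2184378197.00)
P5 → Theta (d²=716803729.00)

Eta, Alpha, Eta, Alpha, Theta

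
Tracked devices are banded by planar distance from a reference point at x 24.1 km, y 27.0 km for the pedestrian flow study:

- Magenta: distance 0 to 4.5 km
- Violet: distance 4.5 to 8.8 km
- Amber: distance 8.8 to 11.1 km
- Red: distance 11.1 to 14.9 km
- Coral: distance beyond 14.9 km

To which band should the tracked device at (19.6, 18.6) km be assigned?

Amber

Distance = √((19.6−24.1)² + (18.6−27.0)²) = √(20.250 + 70.560) = 9.529 km.
8.8 ≤ 9.529 < 11.1 → Amber.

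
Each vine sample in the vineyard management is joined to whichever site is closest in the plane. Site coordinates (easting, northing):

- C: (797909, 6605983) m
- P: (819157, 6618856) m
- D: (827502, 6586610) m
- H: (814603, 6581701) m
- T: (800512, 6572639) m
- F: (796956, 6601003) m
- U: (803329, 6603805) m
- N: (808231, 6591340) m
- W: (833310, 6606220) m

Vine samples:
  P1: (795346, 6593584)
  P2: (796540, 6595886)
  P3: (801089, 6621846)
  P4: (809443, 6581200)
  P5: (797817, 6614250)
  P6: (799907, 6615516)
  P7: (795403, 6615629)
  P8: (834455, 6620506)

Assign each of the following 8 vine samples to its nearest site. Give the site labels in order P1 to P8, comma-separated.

F, F, C, H, C, C, C, W

P1 → F (d²=57633661.00)
P2 → F (d²=26356745.00)
P3 → C (d²=261747169.00)
P4 → H (d²=26876601.00)
P5 → C (d²=68351753.00)
P6 → C (d²=94870093.00)
P7 → C (d²=99325352.00)
P8 → W (d²=205400821.00)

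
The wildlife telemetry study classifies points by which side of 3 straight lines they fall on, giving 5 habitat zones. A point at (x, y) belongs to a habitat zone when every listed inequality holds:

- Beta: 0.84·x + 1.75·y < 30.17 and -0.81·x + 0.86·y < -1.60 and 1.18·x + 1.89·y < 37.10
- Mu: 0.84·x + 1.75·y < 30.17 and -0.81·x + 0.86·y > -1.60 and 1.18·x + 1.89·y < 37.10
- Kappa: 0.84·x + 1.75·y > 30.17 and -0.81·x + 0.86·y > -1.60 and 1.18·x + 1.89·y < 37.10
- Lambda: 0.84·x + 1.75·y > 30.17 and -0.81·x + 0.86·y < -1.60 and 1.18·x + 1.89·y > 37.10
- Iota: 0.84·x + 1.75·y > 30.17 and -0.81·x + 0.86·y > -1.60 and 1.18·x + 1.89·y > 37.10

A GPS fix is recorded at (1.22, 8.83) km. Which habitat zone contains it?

Mu

0.84·1.22 + 1.75·8.83 = 16.477, which is < 30.17
-0.81·1.22 + 0.86·8.83 = 6.606, which is > -1.60
1.18·1.22 + 1.89·8.83 = 18.128, which is < 37.10
This sign pattern matches Mu.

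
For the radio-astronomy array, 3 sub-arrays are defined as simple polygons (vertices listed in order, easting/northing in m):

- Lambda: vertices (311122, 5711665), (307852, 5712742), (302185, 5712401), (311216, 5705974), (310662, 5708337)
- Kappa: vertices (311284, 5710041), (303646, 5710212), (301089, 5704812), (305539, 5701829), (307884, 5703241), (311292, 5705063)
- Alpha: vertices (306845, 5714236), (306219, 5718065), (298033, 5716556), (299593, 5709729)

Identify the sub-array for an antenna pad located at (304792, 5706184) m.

Cast a ray rightward from (304792, 5706184). For each polygon, the edges (by vertex number in listed order) whose endpoints lie on opposite sides of northing = 5706184, where each meets that height, and whether that is right or left of the point:
Lambda: 3–4 at easting≈310920.9 (right), 4–5 at easting≈311166.8 (right) → 2 crossings.
Kappa: 2–3 at easting≈301738.7 (left), 6–1 at easting≈311290.2 (right) → 1 crossing.
Alpha: no edge straddles that height → 0 crossings.
Only Kappa has an odd count, so the point is inside Kappa.

Kappa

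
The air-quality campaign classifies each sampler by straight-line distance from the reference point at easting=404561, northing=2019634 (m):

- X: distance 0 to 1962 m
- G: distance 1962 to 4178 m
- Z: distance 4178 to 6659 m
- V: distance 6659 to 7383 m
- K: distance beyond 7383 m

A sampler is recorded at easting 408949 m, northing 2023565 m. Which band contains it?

Distance = √((408949−404561)² + (2023565−2019634)²) = √(19254544.000 + 15452761.000) = 5891.291 m.
4178 ≤ 5891.291 < 6659 → Z.

Z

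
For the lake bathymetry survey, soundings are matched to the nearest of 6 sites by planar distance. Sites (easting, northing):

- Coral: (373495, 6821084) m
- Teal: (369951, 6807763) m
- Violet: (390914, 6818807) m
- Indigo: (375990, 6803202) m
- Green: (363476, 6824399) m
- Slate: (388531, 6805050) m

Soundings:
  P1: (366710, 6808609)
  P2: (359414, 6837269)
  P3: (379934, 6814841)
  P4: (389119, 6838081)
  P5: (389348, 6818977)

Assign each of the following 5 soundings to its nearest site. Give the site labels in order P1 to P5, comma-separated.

P1 → Teal (d²=11219797.00)
P2 → Green (d²=182136744.00)
P3 → Coral (d²=80435770.00)
P4 → Violet (d²=374709101.00)
P5 → Violet (d²=2481256.00)

Teal, Green, Coral, Violet, Violet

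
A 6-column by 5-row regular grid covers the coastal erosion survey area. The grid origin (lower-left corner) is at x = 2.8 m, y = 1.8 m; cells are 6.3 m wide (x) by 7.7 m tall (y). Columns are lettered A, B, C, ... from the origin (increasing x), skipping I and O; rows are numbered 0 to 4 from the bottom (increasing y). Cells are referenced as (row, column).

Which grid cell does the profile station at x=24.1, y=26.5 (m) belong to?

(3, D)

Column index: ⌊(24.1 − 2.8) / 6.3⌋ = ⌊3.381⌋ = 3 → column D
Row offset from origin: ⌊(26.5 − 1.8) / 7.7⌋ = ⌊3.208⌋ = 3 → row 3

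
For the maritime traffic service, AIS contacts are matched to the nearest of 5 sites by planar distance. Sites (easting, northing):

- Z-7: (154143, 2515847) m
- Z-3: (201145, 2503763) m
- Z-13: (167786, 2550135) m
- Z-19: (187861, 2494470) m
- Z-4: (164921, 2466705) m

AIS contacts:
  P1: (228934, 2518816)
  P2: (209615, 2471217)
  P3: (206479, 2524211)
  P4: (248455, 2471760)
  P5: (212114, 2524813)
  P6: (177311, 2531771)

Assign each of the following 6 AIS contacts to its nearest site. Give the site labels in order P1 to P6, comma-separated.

Z-3, Z-19, Z-3, Z-3, Z-3, Z-13

P1 → Z-3 (d²=998821330.00)
P2 → Z-19 (d²=1013938525.00)
P3 → Z-3 (d²=446572260.00)
P4 → Z-3 (d²=3262428109.00)
P5 → Z-3 (d²=563421461.00)
P6 → Z-13 (d²=427962121.00)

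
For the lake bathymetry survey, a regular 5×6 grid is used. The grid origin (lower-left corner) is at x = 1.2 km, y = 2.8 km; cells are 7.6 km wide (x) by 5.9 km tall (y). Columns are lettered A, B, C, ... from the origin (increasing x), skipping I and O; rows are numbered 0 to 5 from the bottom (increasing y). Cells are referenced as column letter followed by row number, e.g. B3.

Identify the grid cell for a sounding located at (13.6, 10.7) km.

B1

Column index: ⌊(13.6 − 1.2) / 7.6⌋ = ⌊1.632⌋ = 1 → column B
Row offset from origin: ⌊(10.7 − 2.8) / 5.9⌋ = ⌊1.339⌋ = 1 → row 1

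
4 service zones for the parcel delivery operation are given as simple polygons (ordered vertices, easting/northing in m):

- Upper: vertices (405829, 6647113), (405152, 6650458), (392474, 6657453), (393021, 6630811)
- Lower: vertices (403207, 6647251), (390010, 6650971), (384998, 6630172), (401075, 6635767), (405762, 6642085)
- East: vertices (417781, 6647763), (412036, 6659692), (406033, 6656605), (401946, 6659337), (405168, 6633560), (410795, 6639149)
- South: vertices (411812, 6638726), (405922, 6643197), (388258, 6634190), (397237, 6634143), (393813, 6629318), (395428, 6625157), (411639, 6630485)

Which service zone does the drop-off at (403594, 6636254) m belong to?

Cast a ray rightward from (403594, 6636254). For each polygon, the edges (by vertex number in listed order) whose endpoints lie on opposite sides of northing = 6636254, where each meets that height, and whether that is right or left of the point:
Upper: 3–4 at easting≈392909.2 (left), 4–1 at easting≈397297.4 (left) → 0 crossings.
Lower: 2–3 at easting≈386463.6 (left), 4–5 at easting≈401436.3 (left) → 0 crossings.
East: 4–5 at easting≈404831.3 (right), 5–6 at easting≈407880.3 (right) → 2 crossings.
South: 2–3 at easting≈392305.8 (left), 7–1 at easting≈411760.1 (right) → 1 crossing.
Only South has an odd count, so the point is inside South.

South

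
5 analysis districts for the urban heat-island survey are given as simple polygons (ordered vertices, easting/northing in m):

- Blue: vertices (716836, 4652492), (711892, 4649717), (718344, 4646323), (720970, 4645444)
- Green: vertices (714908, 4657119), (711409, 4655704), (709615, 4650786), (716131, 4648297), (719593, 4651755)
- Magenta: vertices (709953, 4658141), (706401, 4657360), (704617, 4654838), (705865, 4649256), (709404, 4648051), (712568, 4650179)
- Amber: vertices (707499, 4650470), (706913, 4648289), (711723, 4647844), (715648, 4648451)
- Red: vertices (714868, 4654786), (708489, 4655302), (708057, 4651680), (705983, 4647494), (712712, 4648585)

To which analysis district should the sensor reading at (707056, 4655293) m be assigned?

Cast a ray rightward from (707056, 4655293). For each polygon, the edges (by vertex number in listed order) whose endpoints lie on opposite sides of northing = 4655293, where each meets that height, and whether that is right or left of the point:
Blue: no edge straddles that height → 0 crossings.
Green: 2–3 at easting≈711259.1 (right), 5–1 at easting≈716502.9 (right) → 2 crossings.
Magenta: 2–3 at easting≈704938.9 (left), 6–1 at easting≈710888.4 (right) → 1 crossing.
Amber: no edge straddles that height → 0 crossings.
Red: 1–2 at easting≈708600.3 (right), 2–3 at easting≈708487.9 (right) → 2 crossings.
Only Magenta has an odd count, so the point is inside Magenta.

Magenta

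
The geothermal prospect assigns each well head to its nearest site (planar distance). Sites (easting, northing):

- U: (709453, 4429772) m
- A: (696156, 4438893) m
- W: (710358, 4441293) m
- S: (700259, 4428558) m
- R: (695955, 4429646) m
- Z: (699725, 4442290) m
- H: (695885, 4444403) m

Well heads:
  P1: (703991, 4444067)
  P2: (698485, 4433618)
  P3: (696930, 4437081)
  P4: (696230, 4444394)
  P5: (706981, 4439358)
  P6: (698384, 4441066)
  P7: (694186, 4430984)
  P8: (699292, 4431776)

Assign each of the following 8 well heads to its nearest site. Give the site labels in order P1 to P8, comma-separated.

Z, R, A, H, W, Z, R, S

P1 → Z (d²=21356485.00)
P2 → R (d²=22177684.00)
P3 → A (d²=3882420.00)
P4 → H (d²=119106.00)
P5 → W (d²=15148354.00)
P6 → Z (d²=3296457.00)
P7 → R (d²=4919605.00)
P8 → S (d²=11290613.00)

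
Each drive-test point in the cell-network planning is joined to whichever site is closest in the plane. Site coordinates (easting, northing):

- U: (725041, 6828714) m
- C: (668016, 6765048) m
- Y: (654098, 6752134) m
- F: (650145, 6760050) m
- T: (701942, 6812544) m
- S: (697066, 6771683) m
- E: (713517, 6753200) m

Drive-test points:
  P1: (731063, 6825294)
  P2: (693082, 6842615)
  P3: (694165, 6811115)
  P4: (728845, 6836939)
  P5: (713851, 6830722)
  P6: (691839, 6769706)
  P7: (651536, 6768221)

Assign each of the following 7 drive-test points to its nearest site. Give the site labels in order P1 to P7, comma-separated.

U, T, T, U, U, S, F

P1 → U (d²=47960884.00)
P2 → T (d²=982764641.00)
P3 → T (d²=62523770.00)
P4 → U (d²=82121041.00)
P5 → U (d²=129248164.00)
P6 → S (d²=31230058.00)
P7 → F (d²=68700122.00)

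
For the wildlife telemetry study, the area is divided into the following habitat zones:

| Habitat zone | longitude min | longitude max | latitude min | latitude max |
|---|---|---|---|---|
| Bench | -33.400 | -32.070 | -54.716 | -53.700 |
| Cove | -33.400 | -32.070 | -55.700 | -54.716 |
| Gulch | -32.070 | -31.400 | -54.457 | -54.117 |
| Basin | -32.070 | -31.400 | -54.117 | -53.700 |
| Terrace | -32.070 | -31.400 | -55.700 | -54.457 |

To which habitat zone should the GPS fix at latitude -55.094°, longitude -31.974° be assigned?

The point has longitude = -31.974 and latitude = -55.094.
Only Terrace satisfies -32.070 ≤ longitude ≤ -31.400 and -55.700 ≤ latitude ≤ -54.457.

Terrace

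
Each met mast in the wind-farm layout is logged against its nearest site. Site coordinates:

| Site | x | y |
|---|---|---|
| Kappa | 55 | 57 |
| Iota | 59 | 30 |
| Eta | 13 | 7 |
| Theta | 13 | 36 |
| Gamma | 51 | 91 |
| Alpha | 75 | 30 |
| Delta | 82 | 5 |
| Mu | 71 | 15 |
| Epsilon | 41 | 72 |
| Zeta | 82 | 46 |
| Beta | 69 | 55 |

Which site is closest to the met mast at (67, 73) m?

Squared distances to each site:
Kappa: 400.000; Iota: 1913.000; Eta: 7272.000; Theta: 4285.000; Gamma: 580.000; Alpha: 1913.000; Delta: 4849.000; Mu: 3380.000; Epsilon: 677.000; Zeta: 954.000; Beta: 328.000.
Minimum at Beta.

Beta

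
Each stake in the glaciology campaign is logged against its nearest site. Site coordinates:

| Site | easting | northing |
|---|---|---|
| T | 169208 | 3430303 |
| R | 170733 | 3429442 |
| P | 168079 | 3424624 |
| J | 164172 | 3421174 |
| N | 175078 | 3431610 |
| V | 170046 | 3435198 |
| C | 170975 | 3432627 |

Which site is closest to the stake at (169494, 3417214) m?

J

Squared distances to each site:
T: 171403717.000; R: 151059105.000; P: 56910325.000; J: 44005284.000; N: 238425872.000; V: 323728960.000; C: 239753930.000.
Minimum at J.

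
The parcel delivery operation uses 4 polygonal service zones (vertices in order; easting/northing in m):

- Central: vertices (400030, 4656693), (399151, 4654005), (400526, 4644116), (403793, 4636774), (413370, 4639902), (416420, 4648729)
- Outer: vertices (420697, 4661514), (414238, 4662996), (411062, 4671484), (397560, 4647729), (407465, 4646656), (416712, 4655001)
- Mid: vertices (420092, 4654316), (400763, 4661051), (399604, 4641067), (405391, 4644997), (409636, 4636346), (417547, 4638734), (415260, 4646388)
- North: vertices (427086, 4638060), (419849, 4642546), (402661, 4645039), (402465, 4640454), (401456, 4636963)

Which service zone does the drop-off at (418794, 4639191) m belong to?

Cast a ray rightward from (418794, 4639191). For each polygon, the edges (by vertex number in listed order) whose endpoints lie on opposite sides of northing = 4639191, where each meets that height, and whether that is right or left of the point:
Central: 3–4 at easting≈402717.5 (left), 4–5 at easting≈411193.1 (left) → 0 crossings.
Outer: no edge straddles that height → 0 crossings.
Mid: 4–5 at easting≈408240.0 (left), 6–7 at easting≈417410.4 (left) → 0 crossings.
North: 1–2 at easting≈425261.4 (right), 4–5 at easting≈402100.0 (left) → 1 crossing.
Only North has an odd count, so the point is inside North.

North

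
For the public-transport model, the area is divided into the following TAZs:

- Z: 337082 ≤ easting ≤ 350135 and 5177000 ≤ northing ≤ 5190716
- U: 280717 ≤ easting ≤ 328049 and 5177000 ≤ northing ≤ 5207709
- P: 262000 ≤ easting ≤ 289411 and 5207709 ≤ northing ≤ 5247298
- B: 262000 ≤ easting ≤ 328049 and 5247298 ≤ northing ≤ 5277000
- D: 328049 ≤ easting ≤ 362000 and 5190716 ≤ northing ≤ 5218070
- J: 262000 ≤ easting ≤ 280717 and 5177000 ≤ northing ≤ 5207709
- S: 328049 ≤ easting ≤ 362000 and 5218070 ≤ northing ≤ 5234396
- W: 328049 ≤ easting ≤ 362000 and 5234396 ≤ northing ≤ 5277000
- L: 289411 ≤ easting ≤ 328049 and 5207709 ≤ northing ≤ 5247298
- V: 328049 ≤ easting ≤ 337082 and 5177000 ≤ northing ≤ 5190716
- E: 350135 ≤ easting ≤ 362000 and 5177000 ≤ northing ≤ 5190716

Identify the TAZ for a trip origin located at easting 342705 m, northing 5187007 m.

Z

The point has easting = 342705 and northing = 5187007.
Only Z satisfies 337082 ≤ easting ≤ 350135 and 5177000 ≤ northing ≤ 5190716.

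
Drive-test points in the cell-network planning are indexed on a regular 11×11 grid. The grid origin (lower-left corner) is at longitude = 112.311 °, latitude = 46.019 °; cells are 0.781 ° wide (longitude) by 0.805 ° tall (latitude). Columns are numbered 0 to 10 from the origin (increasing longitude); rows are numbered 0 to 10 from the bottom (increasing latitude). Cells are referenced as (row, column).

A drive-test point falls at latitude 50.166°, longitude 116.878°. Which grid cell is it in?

Column index: ⌊(116.878 − 112.311) / 0.781⌋ = ⌊5.848⌋ = 5
Row offset from origin: ⌊(50.166 − 46.019) / 0.805⌋ = ⌊5.152⌋ = 5 → row 5

(5, 5)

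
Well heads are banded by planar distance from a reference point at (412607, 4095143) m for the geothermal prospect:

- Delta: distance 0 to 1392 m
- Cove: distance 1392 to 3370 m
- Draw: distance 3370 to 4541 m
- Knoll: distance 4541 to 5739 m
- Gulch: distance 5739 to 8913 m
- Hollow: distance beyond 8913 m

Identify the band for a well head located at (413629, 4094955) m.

Delta

Distance = √((413629−412607)² + (4094955−4095143)²) = √(1044484.000 + 35344.000) = 1039.148 m.
0 ≤ 1039.148 < 1392 → Delta.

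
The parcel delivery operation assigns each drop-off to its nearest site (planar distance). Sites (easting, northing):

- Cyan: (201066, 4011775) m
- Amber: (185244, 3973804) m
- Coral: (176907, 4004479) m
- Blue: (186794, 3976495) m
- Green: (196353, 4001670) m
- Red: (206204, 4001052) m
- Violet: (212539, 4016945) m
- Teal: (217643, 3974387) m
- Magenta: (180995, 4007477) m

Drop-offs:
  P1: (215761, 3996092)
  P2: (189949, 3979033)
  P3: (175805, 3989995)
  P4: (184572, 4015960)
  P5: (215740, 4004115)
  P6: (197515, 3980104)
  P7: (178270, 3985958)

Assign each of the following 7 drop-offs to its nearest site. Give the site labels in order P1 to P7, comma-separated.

P1 → Red (d²=115937849.00)
P2 → Blue (d²=16395469.00)
P3 → Coral (d²=211000660.00)
P4 → Magenta (d²=84756218.00)
P5 → Red (d²=100317265.00)
P6 → Blue (d²=127964722.00)
P7 → Blue (d²=162206945.00)

Red, Blue, Coral, Magenta, Red, Blue, Blue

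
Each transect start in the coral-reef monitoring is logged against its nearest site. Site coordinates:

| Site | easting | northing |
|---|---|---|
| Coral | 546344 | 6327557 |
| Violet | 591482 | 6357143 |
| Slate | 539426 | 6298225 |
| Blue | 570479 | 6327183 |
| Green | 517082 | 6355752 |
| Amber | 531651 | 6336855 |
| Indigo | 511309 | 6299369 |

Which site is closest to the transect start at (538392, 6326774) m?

Squared distances to each site:
Coral: 63847393.000; Violet: 3740824261.000; Slate: 816114557.000; Blue: 1029742850.000; Green: 1293840584.000; Amber: 147067642.000; Indigo: 1484522914.000.
Minimum at Coral.

Coral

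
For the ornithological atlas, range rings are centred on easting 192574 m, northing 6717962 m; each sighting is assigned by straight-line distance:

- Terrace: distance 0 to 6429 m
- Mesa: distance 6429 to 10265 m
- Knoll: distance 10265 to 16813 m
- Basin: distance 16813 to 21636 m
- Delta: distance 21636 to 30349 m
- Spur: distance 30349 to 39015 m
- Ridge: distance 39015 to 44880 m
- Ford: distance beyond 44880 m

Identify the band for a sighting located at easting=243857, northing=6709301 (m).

Ford

Distance = √((243857−192574)² + (6709301−6717962)²) = √(2629946089.000 + 75012921.000) = 52009.220 m.
44880 ≤ 52009.220 < ∞ → Ford.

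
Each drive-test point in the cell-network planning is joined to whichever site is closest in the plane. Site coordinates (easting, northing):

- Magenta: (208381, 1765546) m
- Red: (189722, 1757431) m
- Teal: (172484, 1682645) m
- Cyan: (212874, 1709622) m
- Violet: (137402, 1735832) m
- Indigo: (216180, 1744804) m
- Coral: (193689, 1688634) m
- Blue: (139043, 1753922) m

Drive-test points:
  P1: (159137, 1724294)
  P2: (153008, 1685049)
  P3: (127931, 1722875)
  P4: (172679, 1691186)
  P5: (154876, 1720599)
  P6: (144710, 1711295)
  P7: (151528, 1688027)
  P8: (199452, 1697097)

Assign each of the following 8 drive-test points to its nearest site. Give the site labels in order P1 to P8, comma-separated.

Violet, Teal, Violet, Teal, Violet, Violet, Teal, Coral

P1 → Violet (d²=605535669.00)
P2 → Teal (d²=385093792.00)
P3 → Violet (d²=257583690.00)
P4 → Teal (d²=72986706.00)
P5 → Violet (d²=537384965.00)
P6 → Violet (d²=655471233.00)
P7 → Teal (d²=468119860.00)
P8 → Coral (d²=104834538.00)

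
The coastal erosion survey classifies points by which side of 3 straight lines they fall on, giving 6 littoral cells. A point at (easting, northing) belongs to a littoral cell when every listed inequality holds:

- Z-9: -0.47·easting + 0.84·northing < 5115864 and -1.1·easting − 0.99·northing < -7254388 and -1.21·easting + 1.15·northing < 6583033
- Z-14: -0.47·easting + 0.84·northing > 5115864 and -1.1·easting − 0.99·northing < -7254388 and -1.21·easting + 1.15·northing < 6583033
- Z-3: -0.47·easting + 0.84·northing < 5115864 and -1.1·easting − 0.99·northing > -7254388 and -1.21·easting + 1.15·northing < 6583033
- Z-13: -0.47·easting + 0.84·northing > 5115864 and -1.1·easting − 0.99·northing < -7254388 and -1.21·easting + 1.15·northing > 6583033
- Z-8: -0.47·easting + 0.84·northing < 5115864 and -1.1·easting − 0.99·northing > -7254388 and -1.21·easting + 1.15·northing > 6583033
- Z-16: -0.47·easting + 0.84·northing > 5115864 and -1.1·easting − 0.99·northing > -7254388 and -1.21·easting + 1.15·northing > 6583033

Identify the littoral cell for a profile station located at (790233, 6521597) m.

-0.47·790233 + 0.84·6521597 = 5106731.970, which is < 5115864
-1.1·790233 − 0.99·6521597 = -7325637.330, which is < -7254388
-1.21·790233 + 1.15·6521597 = 6543654.620, which is < 6583033
This sign pattern matches Z-9.

Z-9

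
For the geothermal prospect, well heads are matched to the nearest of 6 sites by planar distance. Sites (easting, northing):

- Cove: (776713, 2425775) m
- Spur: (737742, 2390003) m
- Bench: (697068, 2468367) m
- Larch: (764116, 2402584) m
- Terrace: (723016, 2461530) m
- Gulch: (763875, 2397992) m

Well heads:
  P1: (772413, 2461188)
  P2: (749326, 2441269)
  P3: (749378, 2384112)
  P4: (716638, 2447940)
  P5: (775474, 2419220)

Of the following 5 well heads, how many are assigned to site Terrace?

P1 → Cove
P2 → Cove
P3 → Spur
P4 → Terrace
P5 → Cove
1 of the 5 goes to Terrace.

1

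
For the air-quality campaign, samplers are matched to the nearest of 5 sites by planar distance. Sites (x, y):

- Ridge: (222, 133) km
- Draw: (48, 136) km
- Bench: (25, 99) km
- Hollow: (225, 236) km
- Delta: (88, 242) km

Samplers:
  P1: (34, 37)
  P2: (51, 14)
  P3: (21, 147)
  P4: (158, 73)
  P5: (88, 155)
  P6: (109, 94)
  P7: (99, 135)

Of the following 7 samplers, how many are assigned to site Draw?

4

P1 → Bench
P2 → Bench
P3 → Draw
P4 → Ridge
P5 → Draw
P6 → Draw
P7 → Draw
4 of the 7 go to Draw.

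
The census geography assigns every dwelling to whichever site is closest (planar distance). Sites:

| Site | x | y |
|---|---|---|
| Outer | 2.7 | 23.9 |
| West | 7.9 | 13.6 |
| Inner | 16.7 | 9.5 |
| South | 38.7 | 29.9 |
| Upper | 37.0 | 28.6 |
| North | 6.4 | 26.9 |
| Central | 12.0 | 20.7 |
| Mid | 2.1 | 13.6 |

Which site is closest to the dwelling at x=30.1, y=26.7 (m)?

Squared distances to each site:
Outer: 758.600; West: 664.450; Inner: 475.400; South: 84.200; Upper: 51.220; North: 561.730; Central: 363.610; Mid: 955.610.
Minimum at Upper.

Upper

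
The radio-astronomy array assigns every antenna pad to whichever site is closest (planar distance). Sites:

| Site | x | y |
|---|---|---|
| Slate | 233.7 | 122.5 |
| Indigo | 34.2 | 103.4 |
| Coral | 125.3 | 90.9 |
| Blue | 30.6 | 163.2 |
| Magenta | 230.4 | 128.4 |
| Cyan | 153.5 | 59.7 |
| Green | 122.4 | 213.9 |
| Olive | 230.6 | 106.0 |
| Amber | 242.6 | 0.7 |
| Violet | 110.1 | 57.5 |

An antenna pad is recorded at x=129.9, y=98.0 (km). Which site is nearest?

Coral

Squared distances to each site:
Slate: 11374.690; Indigo: 9187.650; Coral: 71.570; Blue: 14111.530; Magenta: 11024.410; Cyan: 2023.850; Green: 13489.060; Olive: 10204.490; Amber: 22168.580; Violet: 2032.290.
Minimum at Coral.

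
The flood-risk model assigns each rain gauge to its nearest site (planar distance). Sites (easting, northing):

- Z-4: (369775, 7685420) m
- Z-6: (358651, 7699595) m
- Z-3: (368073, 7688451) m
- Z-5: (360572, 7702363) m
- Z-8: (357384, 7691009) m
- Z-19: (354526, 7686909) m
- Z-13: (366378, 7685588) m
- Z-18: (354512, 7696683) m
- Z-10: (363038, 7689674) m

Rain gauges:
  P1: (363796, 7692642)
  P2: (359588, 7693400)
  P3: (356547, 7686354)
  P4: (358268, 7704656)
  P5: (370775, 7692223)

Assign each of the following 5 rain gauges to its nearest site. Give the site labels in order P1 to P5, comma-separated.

P1 → Z-10 (d²=9383588.00)
P2 → Z-8 (d²=10574497.00)
P3 → Z-19 (d²=4392466.00)
P4 → Z-5 (d²=10566265.00)
P5 → Z-3 (d²=21528788.00)

Z-10, Z-8, Z-19, Z-5, Z-3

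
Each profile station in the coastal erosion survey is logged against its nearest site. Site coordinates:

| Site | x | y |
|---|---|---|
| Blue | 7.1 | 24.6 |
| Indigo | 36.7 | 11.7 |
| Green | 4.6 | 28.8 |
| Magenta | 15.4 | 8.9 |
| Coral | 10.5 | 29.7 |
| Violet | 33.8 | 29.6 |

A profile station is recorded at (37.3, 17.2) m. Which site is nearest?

Squared distances to each site:
Blue: 966.800; Indigo: 30.610; Green: 1203.850; Magenta: 548.500; Coral: 874.490; Violet: 166.010.
Minimum at Indigo.

Indigo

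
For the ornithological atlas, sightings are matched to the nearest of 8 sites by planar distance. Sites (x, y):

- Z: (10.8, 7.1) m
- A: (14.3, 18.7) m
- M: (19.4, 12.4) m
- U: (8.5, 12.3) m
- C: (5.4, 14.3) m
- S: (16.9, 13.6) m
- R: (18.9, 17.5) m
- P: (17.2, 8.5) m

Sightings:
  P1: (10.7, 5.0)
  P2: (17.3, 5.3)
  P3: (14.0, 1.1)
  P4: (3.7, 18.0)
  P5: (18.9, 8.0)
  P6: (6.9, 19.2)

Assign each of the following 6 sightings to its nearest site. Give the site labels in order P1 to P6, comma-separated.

Z, P, Z, C, P, C

P1 → Z (d²=4.42)
P2 → P (d²=10.25)
P3 → Z (d²=46.24)
P4 → C (d²=16.58)
P5 → P (d²=3.14)
P6 → C (d²=26.26)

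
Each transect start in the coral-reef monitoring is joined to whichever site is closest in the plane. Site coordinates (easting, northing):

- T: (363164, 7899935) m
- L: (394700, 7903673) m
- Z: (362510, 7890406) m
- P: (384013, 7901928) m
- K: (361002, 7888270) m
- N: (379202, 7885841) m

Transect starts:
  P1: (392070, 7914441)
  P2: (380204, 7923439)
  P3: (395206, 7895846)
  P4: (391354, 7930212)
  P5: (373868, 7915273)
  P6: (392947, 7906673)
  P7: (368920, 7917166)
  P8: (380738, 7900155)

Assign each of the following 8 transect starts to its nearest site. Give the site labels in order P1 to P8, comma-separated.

L, P, L, L, P, L, T, P

P1 → L (d²=122866724.00)
P2 → P (d²=477231602.00)
P3 → L (d²=61517965.00)
P4 → L (d²=715514237.00)
P5 → P (d²=281010050.00)
P6 → L (d²=12073009.00)
P7 → T (d²=330038897.00)
P8 → P (d²=13869154.00)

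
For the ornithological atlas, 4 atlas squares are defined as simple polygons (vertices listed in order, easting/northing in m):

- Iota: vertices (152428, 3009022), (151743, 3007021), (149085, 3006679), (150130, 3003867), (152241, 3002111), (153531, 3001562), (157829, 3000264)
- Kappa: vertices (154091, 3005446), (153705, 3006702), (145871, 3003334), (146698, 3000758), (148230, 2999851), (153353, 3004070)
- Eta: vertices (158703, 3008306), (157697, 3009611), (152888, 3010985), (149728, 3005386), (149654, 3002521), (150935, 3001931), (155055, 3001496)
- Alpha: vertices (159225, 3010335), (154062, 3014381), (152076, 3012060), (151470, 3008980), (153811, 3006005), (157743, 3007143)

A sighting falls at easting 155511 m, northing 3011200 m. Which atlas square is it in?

Alpha

Cast a ray rightward from (155511, 3011200). For each polygon, the edges (by vertex number in listed order) whose endpoints lie on opposite sides of northing = 3011200, where each meets that height, and whether that is right or left of the point:
Iota: no edge straddles that height → 0 crossings.
Kappa: no edge straddles that height → 0 crossings.
Eta: no edge straddles that height → 0 crossings.
Alpha: 1–2 at easting≈158121.2 (right), 3–4 at easting≈151906.8 (left) → 1 crossing.
Only Alpha has an odd count, so the point is inside Alpha.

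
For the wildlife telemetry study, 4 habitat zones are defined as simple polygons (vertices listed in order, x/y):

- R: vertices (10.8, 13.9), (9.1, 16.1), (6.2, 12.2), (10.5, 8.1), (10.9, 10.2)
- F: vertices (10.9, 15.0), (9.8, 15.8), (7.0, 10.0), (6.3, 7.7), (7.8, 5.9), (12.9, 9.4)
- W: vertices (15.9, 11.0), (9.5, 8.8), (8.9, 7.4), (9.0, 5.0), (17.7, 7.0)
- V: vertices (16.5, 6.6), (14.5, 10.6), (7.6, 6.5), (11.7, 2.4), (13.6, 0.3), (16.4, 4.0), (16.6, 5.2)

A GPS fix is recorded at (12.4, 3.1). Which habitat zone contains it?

V

Cast a ray rightward from (12.4, 3.1). For each polygon, the edges (by vertex number in listed order) whose endpoints lie on opposite sides of y = 3.1, where each meets that height, and whether that is right or left of the point:
R: no edge straddles that height → 0 crossings.
F: no edge straddles that height → 0 crossings.
W: no edge straddles that height → 0 crossings.
V: 3–4 at x≈11.00 (left), 5–6 at x≈15.72 (right) → 1 crossing.
Only V has an odd count, so the point is inside V.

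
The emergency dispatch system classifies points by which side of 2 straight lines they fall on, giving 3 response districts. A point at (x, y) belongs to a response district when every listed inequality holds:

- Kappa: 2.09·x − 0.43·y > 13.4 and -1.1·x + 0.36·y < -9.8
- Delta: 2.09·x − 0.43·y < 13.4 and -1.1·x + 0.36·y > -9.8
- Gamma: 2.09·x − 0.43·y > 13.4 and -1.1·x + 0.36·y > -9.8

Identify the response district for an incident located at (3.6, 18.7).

Delta

2.09·3.6 − 0.43·18.7 = -0.517, which is < 13.4
-1.1·3.6 + 0.36·18.7 = 2.772, which is > -9.8
This sign pattern matches Delta.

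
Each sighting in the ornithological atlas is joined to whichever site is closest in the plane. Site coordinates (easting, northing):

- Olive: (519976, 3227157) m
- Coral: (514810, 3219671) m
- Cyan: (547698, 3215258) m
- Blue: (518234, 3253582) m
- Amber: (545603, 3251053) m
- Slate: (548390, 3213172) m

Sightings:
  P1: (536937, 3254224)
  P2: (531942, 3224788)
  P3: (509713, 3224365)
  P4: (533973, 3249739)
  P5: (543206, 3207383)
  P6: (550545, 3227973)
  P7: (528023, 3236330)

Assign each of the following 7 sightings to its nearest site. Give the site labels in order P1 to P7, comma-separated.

Amber, Olive, Coral, Amber, Slate, Cyan, Olive

P1 → Amber (d²=85154797.00)
P2 → Olive (d²=148797317.00)
P3 → Coral (d²=48013045.00)
P4 → Amber (d²=136983496.00)
P5 → Slate (d²=60386377.00)
P6 → Cyan (d²=169776634.00)
P7 → Olive (d²=148898138.00)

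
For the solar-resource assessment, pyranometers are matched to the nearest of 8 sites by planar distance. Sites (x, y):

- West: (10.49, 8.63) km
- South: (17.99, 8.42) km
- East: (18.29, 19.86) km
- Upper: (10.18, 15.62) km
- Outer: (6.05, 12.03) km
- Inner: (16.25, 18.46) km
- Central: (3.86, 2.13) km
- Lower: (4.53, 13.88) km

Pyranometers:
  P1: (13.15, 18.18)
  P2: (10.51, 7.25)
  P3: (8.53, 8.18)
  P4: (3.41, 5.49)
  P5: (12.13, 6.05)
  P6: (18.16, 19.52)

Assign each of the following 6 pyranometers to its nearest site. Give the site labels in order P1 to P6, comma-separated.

Inner, West, West, Central, West, East

P1 → Inner (d²=9.69)
P2 → West (d²=1.90)
P3 → West (d²=4.04)
P4 → Central (d²=11.49)
P5 → West (d²=9.35)
P6 → East (d²=0.13)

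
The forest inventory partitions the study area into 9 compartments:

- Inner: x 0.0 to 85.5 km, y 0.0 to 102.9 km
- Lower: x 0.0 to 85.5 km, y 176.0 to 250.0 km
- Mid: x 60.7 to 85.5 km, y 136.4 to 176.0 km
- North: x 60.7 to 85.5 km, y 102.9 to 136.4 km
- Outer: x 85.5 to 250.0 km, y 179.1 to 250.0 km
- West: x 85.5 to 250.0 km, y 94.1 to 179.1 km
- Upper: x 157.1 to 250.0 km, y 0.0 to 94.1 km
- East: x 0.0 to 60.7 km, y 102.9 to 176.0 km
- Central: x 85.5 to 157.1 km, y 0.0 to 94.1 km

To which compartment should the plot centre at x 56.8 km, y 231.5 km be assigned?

Lower

The point has x = 56.8 and y = 231.5.
Only Lower satisfies 0.0 ≤ x ≤ 85.5 and 176.0 ≤ y ≤ 250.0.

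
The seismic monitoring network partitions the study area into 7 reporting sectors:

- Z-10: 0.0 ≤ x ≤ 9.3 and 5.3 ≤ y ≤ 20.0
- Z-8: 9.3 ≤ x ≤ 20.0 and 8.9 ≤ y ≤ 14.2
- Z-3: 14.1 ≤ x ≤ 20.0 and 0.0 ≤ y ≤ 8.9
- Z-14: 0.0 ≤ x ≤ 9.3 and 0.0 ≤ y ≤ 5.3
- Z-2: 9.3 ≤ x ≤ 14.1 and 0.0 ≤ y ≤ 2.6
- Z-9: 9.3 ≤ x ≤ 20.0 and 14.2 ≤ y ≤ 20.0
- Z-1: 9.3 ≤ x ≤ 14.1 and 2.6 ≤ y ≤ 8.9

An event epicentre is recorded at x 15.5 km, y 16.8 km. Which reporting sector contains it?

The point has x = 15.5 and y = 16.8.
Only Z-9 satisfies 9.3 ≤ x ≤ 20.0 and 14.2 ≤ y ≤ 20.0.

Z-9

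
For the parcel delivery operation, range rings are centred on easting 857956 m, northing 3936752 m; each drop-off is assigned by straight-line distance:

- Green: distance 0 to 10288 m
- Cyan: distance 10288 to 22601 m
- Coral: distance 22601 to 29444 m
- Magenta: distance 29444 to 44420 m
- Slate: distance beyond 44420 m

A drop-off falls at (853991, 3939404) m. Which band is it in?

Green

Distance = √((853991−857956)² + (3939404−3936752)²) = √(15721225.000 + 7033104.000) = 4770.150 m.
0 ≤ 4770.150 < 10288 → Green.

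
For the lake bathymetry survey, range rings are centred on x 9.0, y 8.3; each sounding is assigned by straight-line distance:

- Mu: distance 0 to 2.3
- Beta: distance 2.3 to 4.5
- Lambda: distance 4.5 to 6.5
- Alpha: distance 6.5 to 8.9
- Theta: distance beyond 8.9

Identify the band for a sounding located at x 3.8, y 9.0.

Distance = √((3.8−9.0)² + (9.0−8.3)²) = √(27.040 + 0.490) = 5.247.
4.5 ≤ 5.247 < 6.5 → Lambda.

Lambda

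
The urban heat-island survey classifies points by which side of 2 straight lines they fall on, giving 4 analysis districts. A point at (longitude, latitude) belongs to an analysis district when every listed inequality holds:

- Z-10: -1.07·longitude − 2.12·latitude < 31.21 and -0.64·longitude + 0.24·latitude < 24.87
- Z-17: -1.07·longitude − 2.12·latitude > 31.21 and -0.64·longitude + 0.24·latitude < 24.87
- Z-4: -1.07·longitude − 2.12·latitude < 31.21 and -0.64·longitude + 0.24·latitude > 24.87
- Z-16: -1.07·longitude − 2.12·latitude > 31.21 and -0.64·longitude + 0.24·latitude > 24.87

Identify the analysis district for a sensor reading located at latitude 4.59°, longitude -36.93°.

-1.07·-36.93 − 2.12·4.59 = 29.784, which is < 31.21
-0.64·-36.93 + 0.24·4.59 = 24.737, which is < 24.87
This sign pattern matches Z-10.

Z-10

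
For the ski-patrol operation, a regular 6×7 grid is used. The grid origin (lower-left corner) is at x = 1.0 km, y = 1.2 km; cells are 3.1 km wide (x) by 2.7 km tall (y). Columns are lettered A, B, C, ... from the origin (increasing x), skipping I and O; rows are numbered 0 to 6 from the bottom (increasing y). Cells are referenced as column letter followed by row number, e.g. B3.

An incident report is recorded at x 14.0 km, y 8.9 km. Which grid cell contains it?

E2

Column index: ⌊(14.0 − 1.0) / 3.1⌋ = ⌊4.194⌋ = 4 → column E
Row offset from origin: ⌊(8.9 − 1.2) / 2.7⌋ = ⌊2.852⌋ = 2 → row 2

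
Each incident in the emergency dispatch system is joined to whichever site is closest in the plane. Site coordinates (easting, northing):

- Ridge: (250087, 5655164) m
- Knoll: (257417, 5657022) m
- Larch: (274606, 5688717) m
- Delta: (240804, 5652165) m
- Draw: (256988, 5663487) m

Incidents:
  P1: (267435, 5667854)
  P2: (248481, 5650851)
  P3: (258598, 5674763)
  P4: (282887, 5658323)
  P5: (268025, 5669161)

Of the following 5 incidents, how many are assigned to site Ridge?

P1 → Draw
P2 → Ridge
P3 → Draw
P4 → Knoll
P5 → Draw
1 of the 5 goes to Ridge.

1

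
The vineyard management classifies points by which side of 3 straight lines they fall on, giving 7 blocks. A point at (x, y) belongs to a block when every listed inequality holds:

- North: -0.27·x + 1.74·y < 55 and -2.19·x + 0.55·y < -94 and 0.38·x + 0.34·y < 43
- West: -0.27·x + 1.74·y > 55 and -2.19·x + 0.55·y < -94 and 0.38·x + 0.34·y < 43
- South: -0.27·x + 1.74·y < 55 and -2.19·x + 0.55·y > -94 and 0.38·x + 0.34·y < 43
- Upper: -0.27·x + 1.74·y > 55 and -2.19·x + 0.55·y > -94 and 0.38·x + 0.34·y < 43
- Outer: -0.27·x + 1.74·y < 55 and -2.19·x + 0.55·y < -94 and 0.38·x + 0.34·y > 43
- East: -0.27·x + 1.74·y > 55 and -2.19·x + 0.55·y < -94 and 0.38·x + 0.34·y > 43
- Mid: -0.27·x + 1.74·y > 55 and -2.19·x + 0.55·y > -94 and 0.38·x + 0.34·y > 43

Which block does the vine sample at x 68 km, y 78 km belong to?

East

-0.27·68 + 1.74·78 = 117.360, which is > 55
-2.19·68 + 0.55·78 = -106.020, which is < -94
0.38·68 + 0.34·78 = 52.360, which is > 43
This sign pattern matches East.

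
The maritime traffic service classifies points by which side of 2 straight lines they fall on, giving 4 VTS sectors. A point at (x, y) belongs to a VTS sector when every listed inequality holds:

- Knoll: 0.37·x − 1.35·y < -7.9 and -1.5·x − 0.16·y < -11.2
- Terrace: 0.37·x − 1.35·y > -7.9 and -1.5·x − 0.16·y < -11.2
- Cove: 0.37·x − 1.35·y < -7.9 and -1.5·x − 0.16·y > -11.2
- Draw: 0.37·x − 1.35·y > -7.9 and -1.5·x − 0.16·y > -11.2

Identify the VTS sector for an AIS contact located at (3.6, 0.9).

0.37·3.6 − 1.35·0.9 = 0.117, which is > -7.9
-1.5·3.6 − 0.16·0.9 = -5.544, which is > -11.2
This sign pattern matches Draw.

Draw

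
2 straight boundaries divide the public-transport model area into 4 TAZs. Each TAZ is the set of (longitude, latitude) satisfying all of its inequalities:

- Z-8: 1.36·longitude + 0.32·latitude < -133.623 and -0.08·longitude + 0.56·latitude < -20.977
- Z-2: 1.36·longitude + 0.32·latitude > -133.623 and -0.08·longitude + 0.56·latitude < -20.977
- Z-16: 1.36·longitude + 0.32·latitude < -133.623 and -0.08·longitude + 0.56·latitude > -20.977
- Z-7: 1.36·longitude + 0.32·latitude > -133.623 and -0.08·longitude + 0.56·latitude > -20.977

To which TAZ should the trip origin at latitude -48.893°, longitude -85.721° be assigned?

1.36·-85.721 + 0.32·-48.893 = -132.226, which is > -133.623
-0.08·-85.721 + 0.56·-48.893 = -20.522, which is > -20.977
This sign pattern matches Z-7.

Z-7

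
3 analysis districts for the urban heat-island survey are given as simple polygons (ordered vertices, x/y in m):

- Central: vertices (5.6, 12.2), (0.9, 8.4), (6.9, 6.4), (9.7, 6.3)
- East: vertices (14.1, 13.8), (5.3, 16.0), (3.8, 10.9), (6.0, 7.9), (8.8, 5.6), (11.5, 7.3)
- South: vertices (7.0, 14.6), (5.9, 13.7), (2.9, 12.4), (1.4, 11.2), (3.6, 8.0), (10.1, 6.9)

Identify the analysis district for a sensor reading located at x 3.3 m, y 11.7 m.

Cast a ray rightward from (3.3, 11.7). For each polygon, the edges (by vertex number in listed order) whose endpoints lie on opposite sides of y = 11.7, where each meets that height, and whether that is right or left of the point:
Central: 1–2 at x≈4.98 (right), 4–1 at x≈5.95 (right) → 2 crossings.
East: 2–3 at x≈4.04 (right), 6–1 at x≈13.26 (right) → 2 crossings.
South: 3–4 at x≈2.02 (left), 6–1 at x≈8.17 (right) → 1 crossing.
Only South has an odd count, so the point is inside South.

South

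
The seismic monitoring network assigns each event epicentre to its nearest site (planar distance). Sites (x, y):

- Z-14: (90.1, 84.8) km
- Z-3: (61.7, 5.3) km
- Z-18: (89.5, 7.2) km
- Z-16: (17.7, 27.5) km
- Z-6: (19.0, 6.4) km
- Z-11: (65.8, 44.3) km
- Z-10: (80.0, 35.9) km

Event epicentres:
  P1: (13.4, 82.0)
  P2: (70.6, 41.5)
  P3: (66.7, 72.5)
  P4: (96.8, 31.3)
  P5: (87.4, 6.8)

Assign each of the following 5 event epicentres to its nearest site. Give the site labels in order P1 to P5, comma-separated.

Z-16, Z-11, Z-14, Z-10, Z-18

P1 → Z-16 (d²=2988.74)
P2 → Z-11 (d²=30.88)
P3 → Z-14 (d²=698.85)
P4 → Z-10 (d²=303.40)
P5 → Z-18 (d²=4.57)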